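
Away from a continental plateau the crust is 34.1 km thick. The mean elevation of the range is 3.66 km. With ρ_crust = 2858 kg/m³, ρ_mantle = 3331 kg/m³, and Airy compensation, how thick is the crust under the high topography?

Root depth r = h ρ_c / (ρ_m − ρ_c) = 3.66 km × 2858 / 473 = 22.11 km.
Total thickness = T + h + r = 34.1 km + 3.66 km + 22.11 km = 59.9 km.

59.9 km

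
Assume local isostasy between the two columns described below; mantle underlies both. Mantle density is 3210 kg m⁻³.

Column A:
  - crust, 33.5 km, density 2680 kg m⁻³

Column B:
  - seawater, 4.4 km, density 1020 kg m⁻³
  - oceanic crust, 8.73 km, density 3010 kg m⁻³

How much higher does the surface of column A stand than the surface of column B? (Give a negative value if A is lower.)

1.99 km

For any compensation level in the mantle, the mantle terms cancel and isostasy reduces to e = (Σt_A − Σt_B) − (Σ(ρt)_A − Σ(ρt)_B) / ρ_m.
Σt_A = 33.5 km; Σt_B = 13.13 km; Σ(ρt)_A = 89780; Σ(ρt)_B = 30765.3 (in km·kg m⁻³).
e = (33.5 − 13.13) − (89780 − 30765.3) / 3210 = 1.99 km.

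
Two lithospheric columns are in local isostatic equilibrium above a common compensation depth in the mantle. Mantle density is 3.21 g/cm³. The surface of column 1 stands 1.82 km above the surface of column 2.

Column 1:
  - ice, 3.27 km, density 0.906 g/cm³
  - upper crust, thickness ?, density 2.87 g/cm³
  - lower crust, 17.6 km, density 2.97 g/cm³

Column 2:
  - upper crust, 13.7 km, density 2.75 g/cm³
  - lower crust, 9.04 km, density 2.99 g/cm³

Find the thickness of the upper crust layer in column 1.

Take the compensation level at the base of the deeper column (depth z_c below the surface of column 1) and equate Σ ρ_i t_i down to z_c; mantle fills any gap and the z_c terms cancel.
Column 1: 3.27×0.906 + x×2.87 + 17.6×2.97 + (z_c − 20.87 − x)×3.21
Column 2: 1.82×0 + 13.7×2.75 + 9.04×2.99 + (z_c − 1.82 − 22.74)×3.21
The z_c×3.21 term appears on both sides and cancels. Collect the known terms of each column as K = Σ(ρt)_known − 3.21 × (depth of known layers): K_1 = 55.23462 − 3.21×20.87 = −11.75808; K_2 = 64.7046 − 3.21×(1.82 + 22.74) = −14.133.
Balance: K_1 − x×(3.21 − 2.87) = K_2, so x = (K_1 − K_2)/(3.21 − 2.87) = 2.37492/0.34 = 6.99 km.

6.99 km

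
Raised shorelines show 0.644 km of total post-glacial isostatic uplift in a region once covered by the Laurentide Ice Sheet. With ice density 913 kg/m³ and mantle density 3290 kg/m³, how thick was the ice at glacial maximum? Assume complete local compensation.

u = t ρ_ice/ρ_m → t = u ρ_m/ρ_ice = 0.644 km × 3290/913 = 2.32 km.

2.32 km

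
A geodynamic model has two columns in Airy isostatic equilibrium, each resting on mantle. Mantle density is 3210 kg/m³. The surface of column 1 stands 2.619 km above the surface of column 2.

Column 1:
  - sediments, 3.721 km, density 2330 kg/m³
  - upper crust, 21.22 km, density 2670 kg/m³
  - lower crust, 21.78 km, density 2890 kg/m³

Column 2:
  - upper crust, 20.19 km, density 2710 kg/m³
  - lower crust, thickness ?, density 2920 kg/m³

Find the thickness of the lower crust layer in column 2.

Take the compensation level at the base of the deeper column (depth z_c below the surface of column 1) and equate Σ ρ_i t_i down to z_c; mantle fills any gap and the z_c terms cancel.
Column 1: 3.721×2330 + 21.22×2670 + 21.78×2890 + (z_c − 46.721)×3210
Column 2: 2.619×0 + 20.19×2710 + x×2920 + (z_c − 2.619 − 20.19 − x)×3210
The z_c×3210 term appears on both sides and cancels. Collect the known terms of each column as K = Σ(ρt)_known − 3210 × (depth of known layers): K_1 = 128271.53 − 3210×46.721 = −21702.88; K_2 = 54714.9 − 3210×(2.619 + 20.19) = −18501.99.
Balance: K_1 = K_2 − x×(3210 − 2920), so x = (K_2 − K_1)/(3210 − 2920) = 3200.89/290 = 11 km.

11 km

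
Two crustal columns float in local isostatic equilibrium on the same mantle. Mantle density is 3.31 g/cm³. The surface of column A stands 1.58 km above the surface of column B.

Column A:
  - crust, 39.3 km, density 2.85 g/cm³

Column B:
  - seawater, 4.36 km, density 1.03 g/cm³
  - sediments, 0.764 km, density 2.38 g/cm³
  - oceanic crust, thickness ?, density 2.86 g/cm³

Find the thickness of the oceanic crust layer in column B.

4.88 km

Take the compensation level at the base of the deeper column (depth z_c below the surface of column A) and equate Σ ρ_i t_i down to z_c; mantle fills any gap and the z_c terms cancel.
Column A: 39.3×2.85 + (z_c − 39.3)×3.31
Column B: 1.58×0 + 4.36×1.03 + 0.764×2.38 + x×2.86 + (z_c − 1.58 − 5.124 − x)×3.31
The z_c×3.31 term appears on both sides and cancels. Collect the known terms of each column as K = Σ(ρt)_known − 3.31 × (depth of known layers): K_A = 112.005 − 3.31×39.3 = −18.078; K_B = 6.30912 − 3.31×(1.58 + 5.124) = −15.88112.
Balance: K_A = K_B − x×(3.31 − 2.86), so x = (K_B − K_A)/(3.31 − 2.86) = 2.19688/0.45 = 4.88 km.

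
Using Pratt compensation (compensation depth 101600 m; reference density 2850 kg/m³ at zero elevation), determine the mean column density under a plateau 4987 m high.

Pratt balance: ρ_ref D = ρ (D + h).
ρ = ρ_ref D/(D + h) = 2850 × 101600 m/(101600 m + 4987 m) = 2720 kg/m³.

2720 kg/m³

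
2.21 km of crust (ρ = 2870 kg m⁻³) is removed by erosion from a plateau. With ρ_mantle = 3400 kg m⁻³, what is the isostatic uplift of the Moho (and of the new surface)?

1.87 km

Unloading: uplift u = e ρ_c/ρ_m = 2.21 km × 2870/3400 = 1.87 km.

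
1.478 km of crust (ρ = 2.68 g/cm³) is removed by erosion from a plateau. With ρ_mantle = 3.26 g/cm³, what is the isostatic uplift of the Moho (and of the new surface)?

Unloading: uplift u = e ρ_c/ρ_m = 1.478 km × 2.68/3.26 = 1.22 km.

1.22 km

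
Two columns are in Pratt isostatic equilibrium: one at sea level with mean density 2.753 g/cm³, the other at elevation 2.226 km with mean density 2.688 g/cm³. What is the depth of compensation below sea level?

ρ_ref D = ρ (D + h) → D (ρ_ref − ρ) = ρ h.
D = ρ h/(ρ_ref − ρ) = 2.688 × 2.226 km/(2.753 − 2.688) = 92.1 km.

92.1 km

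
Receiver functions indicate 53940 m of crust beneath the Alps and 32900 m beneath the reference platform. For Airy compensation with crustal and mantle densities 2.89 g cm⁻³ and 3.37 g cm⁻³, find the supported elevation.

3000 m

Excess crust Δ = 53940 m − 32900 m = 21040 m, split between elevation h and root r with h + r = Δ.
Airy balance ρ_c h = (ρ_m − ρ_c) r gives r = h ρ_c/(ρ_m − ρ_c), so h (1 + ρ_c/(ρ_m − ρ_c)) = Δ, i.e. h = Δ (ρ_m − ρ_c)/ρ_m.
h = 21040 m × 0.48/3.37 = 3000 m.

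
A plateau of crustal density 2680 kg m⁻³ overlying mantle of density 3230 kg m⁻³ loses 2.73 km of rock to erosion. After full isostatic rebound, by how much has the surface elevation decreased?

Rebound u = e ρ_c/ρ_m = 2.73 km × 2680/3230 = 2.265 km.
Net surface drop = e − u = 2.73 km − 2.265 km = e (ρ_m − ρ_c)/ρ_m = 0.465 km.

0.465 km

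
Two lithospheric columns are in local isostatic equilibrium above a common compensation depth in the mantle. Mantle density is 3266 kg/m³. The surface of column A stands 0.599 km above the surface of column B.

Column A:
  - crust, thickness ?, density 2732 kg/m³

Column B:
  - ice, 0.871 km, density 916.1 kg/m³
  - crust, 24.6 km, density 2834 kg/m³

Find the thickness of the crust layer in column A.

27.4 km

Take the compensation level at the base of the deeper column (depth z_c below the surface of column A) and equate Σ ρ_i t_i down to z_c; mantle fills any gap and the z_c terms cancel.
Column A: x×2732 + (z_c − 0 − x)×3266
Column B: 0.599×0 + 0.871×916.1 + 24.6×2834 + (z_c − 0.599 − 25.471)×3266
The z_c×3266 term appears on both sides and cancels. Collect the known terms of each column as K = Σ(ρt)_known − 3266 × (depth of known layers): K_A = 0 − 3266×0 = 0; K_B = 70514.3231 − 3266×(0.599 + 25.471) = −14630.2969.
Balance: K_A − x×(3266 − 2732) = K_B, so x = (K_A − K_B)/(3266 − 2732) = 14630.3/534 = 27.4 km.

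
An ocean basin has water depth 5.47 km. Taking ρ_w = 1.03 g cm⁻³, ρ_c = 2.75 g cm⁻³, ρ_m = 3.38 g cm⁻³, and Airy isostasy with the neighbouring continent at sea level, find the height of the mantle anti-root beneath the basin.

14.9 km

For local isostatic compensation: replacing crust with seawater at the top is compensated by replacing crust with mantle at the base: d (ρ_c − ρ_w) = a (ρ_m − ρ_c).
a = d (ρ_c − ρ_w)/(ρ_m − ρ_c) = 5.47 km × 1.72/0.63 = 14.9 km.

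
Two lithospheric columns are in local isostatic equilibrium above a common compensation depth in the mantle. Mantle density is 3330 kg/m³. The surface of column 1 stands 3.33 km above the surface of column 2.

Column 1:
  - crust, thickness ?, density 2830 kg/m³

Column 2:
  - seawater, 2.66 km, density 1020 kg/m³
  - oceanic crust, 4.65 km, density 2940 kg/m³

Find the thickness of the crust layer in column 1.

38.1 km

Take the compensation level at the base of the deeper column (depth z_c below the surface of column 1) and equate Σ ρ_i t_i down to z_c; mantle fills any gap and the z_c terms cancel.
Column 1: x×2830 + (z_c − 0 − x)×3330
Column 2: 3.33×0 + 2.66×1020 + 4.65×2940 + (z_c − 3.33 − 7.31)×3330
The z_c×3330 term appears on both sides and cancels. Collect the known terms of each column as K = Σ(ρt)_known − 3330 × (depth of known layers): K_1 = 0 − 3330×0 = 0; K_2 = 16384.2 − 3330×(3.33 + 7.31) = −19047.
Balance: K_1 − x×(3330 − 2830) = K_2, so x = (K_1 − K_2)/(3330 − 2830) = 19047/500 = 38.1 km.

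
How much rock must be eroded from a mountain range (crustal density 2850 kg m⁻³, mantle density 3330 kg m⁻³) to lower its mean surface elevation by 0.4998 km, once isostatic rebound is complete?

3.47 km

Net drop Δ = e − u = e − e ρ_c/ρ_m = e (ρ_m − ρ_c)/ρ_m.
e = Δ ρ_m/(ρ_m − ρ_c) = 0.4998 km × 3330/480 = 3.47 km.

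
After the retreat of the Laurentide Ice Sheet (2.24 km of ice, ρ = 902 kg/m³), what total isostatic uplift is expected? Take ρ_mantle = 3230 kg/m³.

0.626 km

Removing the load lets mantle flow back in; uplift u satisfies ρ_ice t = ρ_m u.
u = t ρ_ice/ρ_m = 2.24 km × 902/3230 = 0.626 km.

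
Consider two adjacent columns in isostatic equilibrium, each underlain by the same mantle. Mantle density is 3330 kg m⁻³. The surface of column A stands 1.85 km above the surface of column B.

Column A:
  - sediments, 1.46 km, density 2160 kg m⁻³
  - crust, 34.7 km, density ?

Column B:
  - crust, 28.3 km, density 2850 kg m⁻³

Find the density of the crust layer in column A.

2810 kg m⁻³

Take the compensation level at the base of the deeper column (depth z_c below the surface of column A) and equate Σ ρ_i t_i down to z_c; mantle fills any gap and the z_c terms cancel.
Column A: 1.46×2160 + 34.7×ρ + (z_c − 36.16)×3330
Column B: 1.85×0 + 28.3×2850 + (z_c − 1.85 − 28.3)×3330
The z_c×3330 term appears on both sides and cancels. Collect the known terms of each column as K = Σ(ρt)_known − 3330 × (depth of known layers): K_A = 3153.6 − 3330×36.16 = −117259.2; K_B = 80655 − 3330×(1.85 + 28.3) = −19744.5.
Balance: K_A + 34.7×ρ = K_B, so ρ = (K_B − K_A)/34.7 = 97514.7/34.7 = 2810 kg m⁻³.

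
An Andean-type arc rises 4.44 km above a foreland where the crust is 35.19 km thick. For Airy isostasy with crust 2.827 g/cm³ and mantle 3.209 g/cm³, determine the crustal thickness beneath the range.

Root depth r = h ρ_c / (ρ_m − ρ_c) = 4.44 km × 2.827 / 0.382 = 32.86 km.
Total thickness = T + h + r = 35.19 km + 4.44 km + 32.86 km = 72.5 km.

72.5 km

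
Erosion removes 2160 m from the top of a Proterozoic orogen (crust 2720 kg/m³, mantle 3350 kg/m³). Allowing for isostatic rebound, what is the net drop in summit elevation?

406 m

Rebound u = e ρ_c/ρ_m = 2160 m × 2720/3350 = 1754 m.
Net surface drop = e − u = 2160 m − 1754 m = e (ρ_m − ρ_c)/ρ_m = 406 m.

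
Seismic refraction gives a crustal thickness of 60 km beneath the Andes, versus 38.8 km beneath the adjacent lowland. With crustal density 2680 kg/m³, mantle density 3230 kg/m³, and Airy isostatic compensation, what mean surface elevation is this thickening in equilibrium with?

3.61 km

Excess crust Δ = 60 km − 38.8 km = 21.2 km, split between elevation h and root r with h + r = Δ.
Airy balance ρ_c h = (ρ_m − ρ_c) r gives r = h ρ_c/(ρ_m − ρ_c), so h (1 + ρ_c/(ρ_m − ρ_c)) = Δ, i.e. h = Δ (ρ_m − ρ_c)/ρ_m.
h = 21.2 km × 550/3230 = 3.61 km.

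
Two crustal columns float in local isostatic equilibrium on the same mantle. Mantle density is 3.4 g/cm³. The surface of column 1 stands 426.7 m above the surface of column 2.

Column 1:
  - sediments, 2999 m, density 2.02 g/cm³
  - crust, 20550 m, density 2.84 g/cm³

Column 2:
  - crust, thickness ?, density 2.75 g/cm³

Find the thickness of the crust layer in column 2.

21800 m

Take the compensation level at the base of the deeper column (depth z_c below the surface of column 1) and equate Σ ρ_i t_i down to z_c; mantle fills any gap and the z_c terms cancel.
Column 1: 2999×2.02 + 20550×2.84 + (z_c − 23549)×3.4
Column 2: 426.7×0 + x×2.75 + (z_c − 426.7 − 0 − x)×3.4
The z_c×3.4 term appears on both sides and cancels. Collect the known terms of each column as K = Σ(ρt)_known − 3.4 × (depth of known layers): K_1 = 64419.98 − 3.4×23549 = −15646.62; K_2 = 0 − 3.4×(426.7 + 0) = −1450.78.
Balance: K_1 = K_2 − x×(3.4 − 2.75), so x = (K_2 − K_1)/(3.4 − 2.75) = 14195.8/0.65 = 21800 m.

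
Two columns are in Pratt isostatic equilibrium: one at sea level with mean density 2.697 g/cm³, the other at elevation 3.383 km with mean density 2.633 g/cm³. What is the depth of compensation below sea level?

139 km

ρ_ref D = ρ (D + h) → D (ρ_ref − ρ) = ρ h.
D = ρ h/(ρ_ref − ρ) = 2.633 × 3.383 km/(2.697 − 2.633) = 139 km.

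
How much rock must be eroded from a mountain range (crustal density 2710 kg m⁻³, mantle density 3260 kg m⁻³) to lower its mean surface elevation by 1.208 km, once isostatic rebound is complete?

7.16 km

Net drop Δ = e − u = e − e ρ_c/ρ_m = e (ρ_m − ρ_c)/ρ_m.
e = Δ ρ_m/(ρ_m − ρ_c) = 1.208 km × 3260/550 = 7.16 km.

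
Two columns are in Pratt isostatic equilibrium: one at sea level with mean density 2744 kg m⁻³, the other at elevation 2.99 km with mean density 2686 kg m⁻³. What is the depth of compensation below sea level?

138 km

ρ_ref D = ρ (D + h) → D (ρ_ref − ρ) = ρ h.
D = ρ h/(ρ_ref − ρ) = 2686 × 2.99 km/(2744 − 2686) = 138 km.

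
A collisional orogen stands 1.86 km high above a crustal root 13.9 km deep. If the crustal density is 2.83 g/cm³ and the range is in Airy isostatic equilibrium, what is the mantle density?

Airy balance: ρ_c h = (ρ_m − ρ_c) r → ρ_m = ρ_c (1 + h/r).
ρ_m = 2.83 × (1 + 1.86 km/13.9 km) = 3.21 g/cm³.

3.21 g/cm³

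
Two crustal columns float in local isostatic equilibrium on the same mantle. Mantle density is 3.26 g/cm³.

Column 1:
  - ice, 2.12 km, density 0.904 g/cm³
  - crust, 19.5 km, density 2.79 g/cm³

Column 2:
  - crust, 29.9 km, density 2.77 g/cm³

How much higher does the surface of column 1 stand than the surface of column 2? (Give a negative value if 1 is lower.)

For any compensation level in the mantle, the mantle terms cancel and isostasy reduces to e = (Σt_1 − Σt_2) − (Σ(ρt)_1 − Σ(ρt)_2) / ρ_m.
Σt_1 = 21.62 km; Σt_2 = 29.9 km; Σ(ρt)_1 = 56.32148; Σ(ρt)_2 = 82.823 (in km·g/cm³).
e = (21.62 − 29.9) − (56.32148 − 82.823) / 3.26 = −0.151 km.

−0.151 km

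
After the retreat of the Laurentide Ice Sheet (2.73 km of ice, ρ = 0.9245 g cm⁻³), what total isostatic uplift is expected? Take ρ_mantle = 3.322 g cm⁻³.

0.76 km

Removing the load lets mantle flow back in; uplift u satisfies ρ_ice t = ρ_m u.
u = t ρ_ice/ρ_m = 2.73 km × 0.9245/3.322 = 0.76 km.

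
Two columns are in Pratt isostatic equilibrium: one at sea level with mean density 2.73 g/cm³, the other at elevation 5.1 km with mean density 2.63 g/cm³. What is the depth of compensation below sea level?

134 km

ρ_ref D = ρ (D + h) → D (ρ_ref − ρ) = ρ h.
D = ρ h/(ρ_ref − ρ) = 2.63 × 5.1 km/(2.73 − 2.63) = 134 km.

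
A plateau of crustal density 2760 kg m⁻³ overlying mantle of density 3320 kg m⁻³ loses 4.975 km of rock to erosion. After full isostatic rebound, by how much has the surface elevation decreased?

Rebound u = e ρ_c/ρ_m = 4.975 km × 2760/3320 = 4.136 km.
Net surface drop = e − u = 4.975 km − 4.136 km = e (ρ_m − ρ_c)/ρ_m = 0.839 km.

0.839 km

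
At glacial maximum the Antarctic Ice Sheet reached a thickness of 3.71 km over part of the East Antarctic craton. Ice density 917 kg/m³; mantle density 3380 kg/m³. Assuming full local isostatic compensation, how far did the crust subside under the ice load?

1.01 km

For local isostatic compensation: the ice load ρ_ice t is balanced by mantle displaced below, ρ_m s.
s = t ρ_ice / ρ_m = 3.71 km × 917/3380 = 1.01 km.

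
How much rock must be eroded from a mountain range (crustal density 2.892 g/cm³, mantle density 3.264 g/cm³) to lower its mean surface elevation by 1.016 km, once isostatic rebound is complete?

Net drop Δ = e − u = e − e ρ_c/ρ_m = e (ρ_m − ρ_c)/ρ_m.
e = Δ ρ_m/(ρ_m − ρ_c) = 1.016 km × 3.264/0.372 = 8.91 km.

8.91 km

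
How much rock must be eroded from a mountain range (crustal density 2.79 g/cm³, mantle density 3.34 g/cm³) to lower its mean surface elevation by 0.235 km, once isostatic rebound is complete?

1.43 km

Net drop Δ = e − u = e − e ρ_c/ρ_m = e (ρ_m − ρ_c)/ρ_m.
e = Δ ρ_m/(ρ_m − ρ_c) = 0.235 km × 3.34/0.55 = 1.43 km.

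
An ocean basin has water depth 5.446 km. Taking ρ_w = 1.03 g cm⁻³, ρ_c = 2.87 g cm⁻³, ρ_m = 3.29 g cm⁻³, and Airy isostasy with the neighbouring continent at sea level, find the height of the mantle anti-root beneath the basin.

23.9 km

Balancing pressure at the compensation depth: replacing crust with seawater at the top is compensated by replacing crust with mantle at the base: d (ρ_c − ρ_w) = a (ρ_m − ρ_c).
a = d (ρ_c − ρ_w)/(ρ_m − ρ_c) = 5.446 km × 1.84/0.42 = 23.9 km.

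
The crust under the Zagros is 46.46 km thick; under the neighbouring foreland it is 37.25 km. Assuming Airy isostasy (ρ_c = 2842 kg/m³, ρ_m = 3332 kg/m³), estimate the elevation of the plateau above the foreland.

Excess crust Δ = 46.46 km − 37.25 km = 9.21 km, split between elevation h and root r with h + r = Δ.
Airy balance ρ_c h = (ρ_m − ρ_c) r gives r = h ρ_c/(ρ_m − ρ_c), so h (1 + ρ_c/(ρ_m − ρ_c)) = Δ, i.e. h = Δ (ρ_m − ρ_c)/ρ_m.
h = 9.21 km × 490/3332 = 1.35 km.

1.35 km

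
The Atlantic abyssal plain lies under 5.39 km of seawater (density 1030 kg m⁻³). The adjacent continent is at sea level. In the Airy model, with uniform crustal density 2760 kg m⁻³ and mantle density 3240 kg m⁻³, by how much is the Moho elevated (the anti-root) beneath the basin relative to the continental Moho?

Balancing pressure at the compensation depth: replacing crust with seawater at the top is compensated by replacing crust with mantle at the base: d (ρ_c − ρ_w) = a (ρ_m − ρ_c).
a = d (ρ_c − ρ_w)/(ρ_m − ρ_c) = 5.39 km × 1730/480 = 19.4 km.

19.4 km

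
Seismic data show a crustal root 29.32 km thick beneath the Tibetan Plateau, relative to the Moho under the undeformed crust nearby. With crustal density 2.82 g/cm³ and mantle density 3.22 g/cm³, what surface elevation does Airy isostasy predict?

4.16 km

Isostatic balance requires: ρ_c h = (ρ_m − ρ_c) r.
h = r (ρ_m − ρ_c) / ρ_c = 29.32 km × (3.22 − 2.82) / 2.82 = 4.16 km.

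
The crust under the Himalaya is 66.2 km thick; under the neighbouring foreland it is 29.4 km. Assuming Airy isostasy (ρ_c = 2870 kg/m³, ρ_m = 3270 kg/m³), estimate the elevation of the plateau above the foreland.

Excess crust Δ = 66.2 km − 29.4 km = 36.8 km, split between elevation h and root r with h + r = Δ.
Airy balance ρ_c h = (ρ_m − ρ_c) r gives r = h ρ_c/(ρ_m − ρ_c), so h (1 + ρ_c/(ρ_m − ρ_c)) = Δ, i.e. h = Δ (ρ_m − ρ_c)/ρ_m.
h = 36.8 km × 400/3270 = 4.5 km.

4.5 km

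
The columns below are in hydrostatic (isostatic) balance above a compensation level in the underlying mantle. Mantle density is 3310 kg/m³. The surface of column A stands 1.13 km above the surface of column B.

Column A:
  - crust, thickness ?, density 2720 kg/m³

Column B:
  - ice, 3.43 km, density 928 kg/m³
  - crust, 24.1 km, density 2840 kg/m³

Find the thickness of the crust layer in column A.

39.4 km

Take the compensation level at the base of the deeper column (depth z_c below the surface of column A) and equate Σ ρ_i t_i down to z_c; mantle fills any gap and the z_c terms cancel.
Column A: x×2720 + (z_c − 0 − x)×3310
Column B: 1.13×0 + 3.43×928 + 24.1×2840 + (z_c − 1.13 − 27.53)×3310
The z_c×3310 term appears on both sides and cancels. Collect the known terms of each column as K = Σ(ρt)_known − 3310 × (depth of known layers): K_A = 0 − 3310×0 = 0; K_B = 71627.04 − 3310×(1.13 + 27.53) = −23237.56.
Balance: K_A − x×(3310 − 2720) = K_B, so x = (K_A − K_B)/(3310 − 2720) = 23237.6/590 = 39.4 km.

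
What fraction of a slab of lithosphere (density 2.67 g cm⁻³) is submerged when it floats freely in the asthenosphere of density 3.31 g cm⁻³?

0.807

Submerged fraction = ρ_obj/ρ_fluid = 2.67/3.31 = 0.807.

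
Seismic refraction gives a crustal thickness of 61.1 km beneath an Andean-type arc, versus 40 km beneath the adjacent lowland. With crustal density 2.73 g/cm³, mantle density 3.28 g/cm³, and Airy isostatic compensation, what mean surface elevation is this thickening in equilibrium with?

3.54 km

Excess crust Δ = 61.1 km − 40 km = 21.1 km, split between elevation h and root r with h + r = Δ.
Airy balance ρ_c h = (ρ_m − ρ_c) r gives r = h ρ_c/(ρ_m − ρ_c), so h (1 + ρ_c/(ρ_m − ρ_c)) = Δ, i.e. h = Δ (ρ_m − ρ_c)/ρ_m.
h = 21.1 km × 0.55/3.28 = 3.54 km.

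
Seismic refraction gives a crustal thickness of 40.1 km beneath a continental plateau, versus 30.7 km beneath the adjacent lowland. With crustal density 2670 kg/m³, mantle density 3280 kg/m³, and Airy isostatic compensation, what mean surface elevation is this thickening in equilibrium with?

Excess crust Δ = 40.1 km − 30.7 km = 9.4 km, split between elevation h and root r with h + r = Δ.
Airy balance ρ_c h = (ρ_m − ρ_c) r gives r = h ρ_c/(ρ_m − ρ_c), so h (1 + ρ_c/(ρ_m − ρ_c)) = Δ, i.e. h = Δ (ρ_m − ρ_c)/ρ_m.
h = 9.4 km × 610/3280 = 1.75 km.

1.75 km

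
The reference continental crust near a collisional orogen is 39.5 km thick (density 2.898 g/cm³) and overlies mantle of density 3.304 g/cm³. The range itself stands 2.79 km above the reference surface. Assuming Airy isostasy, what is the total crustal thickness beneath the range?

62.2 km

Root depth r = h ρ_c / (ρ_m − ρ_c) = 2.79 km × 2.898 / 0.406 = 19.91 km.
Total thickness = T + h + r = 39.5 km + 2.79 km + 19.91 km = 62.2 km.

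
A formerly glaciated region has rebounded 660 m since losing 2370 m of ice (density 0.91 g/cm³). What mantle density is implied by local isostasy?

3.27 g/cm³

ρ_m = ρ_ice t / u = 0.91 × 2370 m/660 m = 3.27 g/cm³.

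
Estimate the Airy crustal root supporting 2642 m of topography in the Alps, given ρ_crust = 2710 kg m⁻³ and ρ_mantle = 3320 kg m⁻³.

By Archimedes' principle applied to the lithosphere: the weight of the topography is balanced by the buoyancy of the root, ρ_c h = (ρ_m − ρ_c) r.
r = h · ρ_c / (ρ_m − ρ_c) = 2642 m × 2710 / (3320 − 2710) = 11700 m.

11700 m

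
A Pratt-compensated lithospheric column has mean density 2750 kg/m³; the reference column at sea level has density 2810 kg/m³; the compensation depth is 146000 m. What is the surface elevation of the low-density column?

3190 m

ρ_ref D = ρ (D + h) → h = D (ρ_ref − ρ)/ρ.
h = 146000 m × (2810 − 2750)/2750 = 3190 m.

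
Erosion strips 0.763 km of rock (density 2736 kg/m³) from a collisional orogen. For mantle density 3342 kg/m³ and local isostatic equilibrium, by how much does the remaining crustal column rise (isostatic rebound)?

Unloading: uplift u = e ρ_c/ρ_m = 0.763 km × 2736/3342 = 0.625 km.

0.625 km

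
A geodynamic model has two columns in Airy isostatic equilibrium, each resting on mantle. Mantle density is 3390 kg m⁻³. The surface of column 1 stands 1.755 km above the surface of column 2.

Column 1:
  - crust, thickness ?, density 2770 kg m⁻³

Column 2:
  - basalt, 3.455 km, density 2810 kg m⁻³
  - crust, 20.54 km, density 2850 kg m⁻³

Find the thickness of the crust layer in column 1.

Take the compensation level at the base of the deeper column (depth z_c below the surface of column 1) and equate Σ ρ_i t_i down to z_c; mantle fills any gap and the z_c terms cancel.
Column 1: x×2770 + (z_c − 0 − x)×3390
Column 2: 1.755×0 + 3.455×2810 + 20.54×2850 + (z_c − 1.755 − 23.995)×3390
The z_c×3390 term appears on both sides and cancels. Collect the known terms of each column as K = Σ(ρt)_known − 3390 × (depth of known layers): K_1 = 0 − 3390×0 = 0; K_2 = 68247.55 − 3390×(1.755 + 23.995) = −19044.95.
Balance: K_1 − x×(3390 − 2770) = K_2, so x = (K_1 − K_2)/(3390 − 2770) = 19045/620 = 30.7 km.

30.7 km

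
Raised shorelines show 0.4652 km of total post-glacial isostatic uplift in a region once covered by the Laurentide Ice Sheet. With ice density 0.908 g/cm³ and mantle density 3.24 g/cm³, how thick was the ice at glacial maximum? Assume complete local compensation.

u = t ρ_ice/ρ_m → t = u ρ_m/ρ_ice = 0.4652 km × 3.24/0.908 = 1.66 km.

1.66 km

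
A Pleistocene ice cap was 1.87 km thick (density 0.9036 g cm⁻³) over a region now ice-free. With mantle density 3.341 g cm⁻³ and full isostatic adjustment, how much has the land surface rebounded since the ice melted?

0.506 km

Removing the load lets mantle flow back in; uplift u satisfies ρ_ice t = ρ_m u.
u = t ρ_ice/ρ_m = 1.87 km × 0.9036/3.341 = 0.506 km.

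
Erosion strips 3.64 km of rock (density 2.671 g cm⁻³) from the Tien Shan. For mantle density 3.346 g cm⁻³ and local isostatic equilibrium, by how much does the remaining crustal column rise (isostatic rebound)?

Unloading: uplift u = e ρ_c/ρ_m = 3.64 km × 2.671/3.346 = 2.91 km.

2.91 km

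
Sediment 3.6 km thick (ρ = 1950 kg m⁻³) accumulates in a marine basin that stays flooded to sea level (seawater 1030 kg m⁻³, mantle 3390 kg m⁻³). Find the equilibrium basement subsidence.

Submarine loading: the sediment displaces seawater, and the subsidence is in turn flooded, so s (ρ_m − ρ_w) = t (ρ_sed − ρ_w).
s = 3.6 km × (1950 − 1030) / (3390 − 1030) = 1.4 km.

1.4 km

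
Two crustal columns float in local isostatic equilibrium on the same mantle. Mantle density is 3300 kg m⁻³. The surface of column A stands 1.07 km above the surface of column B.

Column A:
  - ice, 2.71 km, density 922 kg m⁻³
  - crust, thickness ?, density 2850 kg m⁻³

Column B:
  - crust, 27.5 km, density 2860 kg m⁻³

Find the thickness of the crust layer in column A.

Take the compensation level at the base of the deeper column (depth z_c below the surface of column A) and equate Σ ρ_i t_i down to z_c; mantle fills any gap and the z_c terms cancel.
Column A: 2.71×922 + x×2850 + (z_c − 2.71 − x)×3300
Column B: 1.07×0 + 27.5×2860 + (z_c − 1.07 − 27.5)×3300
The z_c×3300 term appears on both sides and cancels. Collect the known terms of each column as K = Σ(ρt)_known − 3300 × (depth of known layers): K_A = 2498.62 − 3300×2.71 = −6444.38; K_B = 78650 − 3300×(1.07 + 27.5) = −15631.
Balance: K_A − x×(3300 − 2850) = K_B, so x = (K_A − K_B)/(3300 − 2850) = 9186.62/450 = 20.4 km.

20.4 km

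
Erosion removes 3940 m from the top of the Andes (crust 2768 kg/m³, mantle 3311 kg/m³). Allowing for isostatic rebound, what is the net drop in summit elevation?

Rebound u = e ρ_c/ρ_m = 3940 m × 2768/3311 = 3294 m.
Net surface drop = e − u = 3940 m − 3294 m = e (ρ_m − ρ_c)/ρ_m = 646 m.

646 m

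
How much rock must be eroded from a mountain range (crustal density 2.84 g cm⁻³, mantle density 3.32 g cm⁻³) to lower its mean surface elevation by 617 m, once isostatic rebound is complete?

4270 m

Net drop Δ = e − u = e − e ρ_c/ρ_m = e (ρ_m − ρ_c)/ρ_m.
e = Δ ρ_m/(ρ_m − ρ_c) = 617 m × 3.32/0.48 = 4270 m.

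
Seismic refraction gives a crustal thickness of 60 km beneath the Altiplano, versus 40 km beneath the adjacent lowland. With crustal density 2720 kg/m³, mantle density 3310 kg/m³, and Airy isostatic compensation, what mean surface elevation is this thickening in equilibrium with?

Excess crust Δ = 60 km − 40 km = 20 km, split between elevation h and root r with h + r = Δ.
Airy balance ρ_c h = (ρ_m − ρ_c) r gives r = h ρ_c/(ρ_m − ρ_c), so h (1 + ρ_c/(ρ_m − ρ_c)) = Δ, i.e. h = Δ (ρ_m − ρ_c)/ρ_m.
h = 20 km × 590/3310 = 3.56 km.

3.56 km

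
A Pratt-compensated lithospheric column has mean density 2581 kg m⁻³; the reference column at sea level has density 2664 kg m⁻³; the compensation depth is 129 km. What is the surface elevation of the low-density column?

4.15 km

ρ_ref D = ρ (D + h) → h = D (ρ_ref − ρ)/ρ.
h = 129 km × (2664 − 2581)/2581 = 4.15 km.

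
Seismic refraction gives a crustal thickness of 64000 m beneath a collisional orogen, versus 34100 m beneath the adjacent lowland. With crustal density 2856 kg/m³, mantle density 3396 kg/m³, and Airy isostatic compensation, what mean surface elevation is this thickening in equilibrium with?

4750 m

Excess crust Δ = 64000 m − 34100 m = 29900 m, split between elevation h and root r with h + r = Δ.
Airy balance ρ_c h = (ρ_m − ρ_c) r gives r = h ρ_c/(ρ_m − ρ_c), so h (1 + ρ_c/(ρ_m − ρ_c)) = Δ, i.e. h = Δ (ρ_m − ρ_c)/ρ_m.
h = 29900 m × 540/3396 = 4750 m.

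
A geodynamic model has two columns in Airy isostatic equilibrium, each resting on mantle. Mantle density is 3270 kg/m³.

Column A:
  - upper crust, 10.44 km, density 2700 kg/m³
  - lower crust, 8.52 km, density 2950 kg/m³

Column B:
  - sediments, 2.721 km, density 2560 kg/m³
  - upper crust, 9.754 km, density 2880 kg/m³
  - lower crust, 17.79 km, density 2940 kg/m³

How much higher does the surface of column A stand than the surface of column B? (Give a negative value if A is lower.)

−0.896 km

For any compensation level in the mantle, the mantle terms cancel and isostasy reduces to e = (Σt_A − Σt_B) − (Σ(ρt)_A − Σ(ρt)_B) / ρ_m.
Σt_A = 18.96 km; Σt_B = 30.265 km; Σ(ρt)_A = 53322; Σ(ρt)_B = 87359.88 (in km·kg/m³).
e = (18.96 − 30.265) − (53322 − 87359.88) / 3270 = −0.896 km.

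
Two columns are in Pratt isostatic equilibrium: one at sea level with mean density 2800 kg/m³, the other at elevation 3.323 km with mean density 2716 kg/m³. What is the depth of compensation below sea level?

ρ_ref D = ρ (D + h) → D (ρ_ref − ρ) = ρ h.
D = ρ h/(ρ_ref − ρ) = 2716 × 3.323 km/(2800 − 2716) = 107 km.

107 km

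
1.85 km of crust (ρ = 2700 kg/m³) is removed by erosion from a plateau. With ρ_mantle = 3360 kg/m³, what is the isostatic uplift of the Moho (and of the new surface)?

Unloading: uplift u = e ρ_c/ρ_m = 1.85 km × 2700/3360 = 1.49 km.

1.49 km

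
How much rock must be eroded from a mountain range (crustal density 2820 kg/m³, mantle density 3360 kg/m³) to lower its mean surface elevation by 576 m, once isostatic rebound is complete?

3580 m

Net drop Δ = e − u = e − e ρ_c/ρ_m = e (ρ_m − ρ_c)/ρ_m.
e = Δ ρ_m/(ρ_m − ρ_c) = 576 m × 3360/540 = 3580 m.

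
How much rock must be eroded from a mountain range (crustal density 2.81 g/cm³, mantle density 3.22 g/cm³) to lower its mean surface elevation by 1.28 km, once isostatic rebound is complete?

10.1 km

Net drop Δ = e − u = e − e ρ_c/ρ_m = e (ρ_m − ρ_c)/ρ_m.
e = Δ ρ_m/(ρ_m − ρ_c) = 1.28 km × 3.22/0.41 = 10.1 km.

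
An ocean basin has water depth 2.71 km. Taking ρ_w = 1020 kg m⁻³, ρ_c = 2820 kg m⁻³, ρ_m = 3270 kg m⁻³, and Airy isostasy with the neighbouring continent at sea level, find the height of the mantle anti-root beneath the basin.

10.8 km

For local isostatic compensation: replacing crust with seawater at the top is compensated by replacing crust with mantle at the base: d (ρ_c − ρ_w) = a (ρ_m − ρ_c).
a = d (ρ_c − ρ_w)/(ρ_m − ρ_c) = 2.71 km × 1800/450 = 10.8 km.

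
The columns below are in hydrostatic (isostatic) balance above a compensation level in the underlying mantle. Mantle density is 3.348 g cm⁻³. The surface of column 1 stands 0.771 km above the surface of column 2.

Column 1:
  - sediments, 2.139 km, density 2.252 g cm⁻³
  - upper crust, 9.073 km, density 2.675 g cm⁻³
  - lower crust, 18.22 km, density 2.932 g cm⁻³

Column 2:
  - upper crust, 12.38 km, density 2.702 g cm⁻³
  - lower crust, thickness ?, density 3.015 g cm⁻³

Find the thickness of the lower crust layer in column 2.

16.4 km

Take the compensation level at the base of the deeper column (depth z_c below the surface of column 1) and equate Σ ρ_i t_i down to z_c; mantle fills any gap and the z_c terms cancel.
Column 1: 2.139×2.252 + 9.073×2.675 + 18.22×2.932 + (z_c − 29.432)×3.348
Column 2: 0.771×0 + 12.38×2.702 + x×3.015 + (z_c − 0.771 − 12.38 − x)×3.348
The z_c×3.348 term appears on both sides and cancels. Collect the known terms of each column as K = Σ(ρt)_known − 3.348 × (depth of known layers): K_1 = 82.508343 − 3.348×29.432 = −16.029993; K_2 = 33.45076 − 3.348×(0.771 + 12.38) = −10.578788.
Balance: K_1 = K_2 − x×(3.348 − 3.015), so x = (K_2 − K_1)/(3.348 − 3.015) = 5.4512/0.333 = 16.4 km.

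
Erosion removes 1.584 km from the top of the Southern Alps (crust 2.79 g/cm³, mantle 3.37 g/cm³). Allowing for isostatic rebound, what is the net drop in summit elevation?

Rebound u = e ρ_c/ρ_m = 1.584 km × 2.79/3.37 = 1.311 km.
Net surface drop = e − u = 1.584 km − 1.311 km = e (ρ_m − ρ_c)/ρ_m = 0.273 km.

0.273 km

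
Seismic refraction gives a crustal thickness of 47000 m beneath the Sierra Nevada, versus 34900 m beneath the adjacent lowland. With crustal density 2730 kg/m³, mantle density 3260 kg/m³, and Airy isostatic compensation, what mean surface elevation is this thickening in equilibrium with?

Excess crust Δ = 47000 m − 34900 m = 12100 m, split between elevation h and root r with h + r = Δ.
Airy balance ρ_c h = (ρ_m − ρ_c) r gives r = h ρ_c/(ρ_m − ρ_c), so h (1 + ρ_c/(ρ_m − ρ_c)) = Δ, i.e. h = Δ (ρ_m − ρ_c)/ρ_m.
h = 12100 m × 530/3260 = 1970 m.

1970 m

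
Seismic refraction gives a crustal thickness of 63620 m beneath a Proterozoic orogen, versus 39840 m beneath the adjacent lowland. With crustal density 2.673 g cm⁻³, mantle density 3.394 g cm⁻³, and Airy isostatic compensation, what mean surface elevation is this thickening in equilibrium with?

Excess crust Δ = 63620 m − 39840 m = 23780 m, split between elevation h and root r with h + r = Δ.
Airy balance ρ_c h = (ρ_m − ρ_c) r gives r = h ρ_c/(ρ_m − ρ_c), so h (1 + ρ_c/(ρ_m − ρ_c)) = Δ, i.e. h = Δ (ρ_m − ρ_c)/ρ_m.
h = 23780 m × 0.721/3.394 = 5050 m.

5050 m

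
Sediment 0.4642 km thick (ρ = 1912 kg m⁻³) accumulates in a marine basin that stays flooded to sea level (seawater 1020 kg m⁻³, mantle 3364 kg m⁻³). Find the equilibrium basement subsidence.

Submarine loading: the sediment displaces seawater, and the subsidence is in turn flooded, so s (ρ_m − ρ_w) = t (ρ_sed − ρ_w).
s = 0.4642 km × (1912 − 1020) / (3364 − 1020) = 0.177 km.

0.177 km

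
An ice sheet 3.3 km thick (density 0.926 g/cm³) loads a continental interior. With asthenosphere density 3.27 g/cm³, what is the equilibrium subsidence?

By Archimedes' principle applied to the lithosphere: the ice load ρ_ice t is balanced by mantle displaced below, ρ_m s.
s = t ρ_ice / ρ_m = 3.3 km × 0.926/3.27 = 0.934 km.

0.934 km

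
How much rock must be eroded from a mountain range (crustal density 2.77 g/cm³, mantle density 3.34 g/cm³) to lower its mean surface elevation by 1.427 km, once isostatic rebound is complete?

8.36 km

Net drop Δ = e − u = e − e ρ_c/ρ_m = e (ρ_m − ρ_c)/ρ_m.
e = Δ ρ_m/(ρ_m − ρ_c) = 1.427 km × 3.34/0.57 = 8.36 km.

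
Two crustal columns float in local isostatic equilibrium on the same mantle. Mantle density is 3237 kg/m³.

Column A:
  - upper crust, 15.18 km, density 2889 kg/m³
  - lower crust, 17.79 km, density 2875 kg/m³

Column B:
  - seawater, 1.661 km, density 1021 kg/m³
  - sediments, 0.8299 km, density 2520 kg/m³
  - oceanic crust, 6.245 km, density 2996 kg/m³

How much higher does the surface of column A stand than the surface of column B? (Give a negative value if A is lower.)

For any compensation level in the mantle, the mantle terms cancel and isostasy reduces to e = (Σt_A − Σt_B) − (Σ(ρt)_A − Σ(ρt)_B) / ρ_m.
Σt_A = 32.97 km; Σt_B = 8.7359 km; Σ(ρt)_A = 95001.27; Σ(ρt)_B = 22497.249 (in km·kg/m³).
e = (32.97 − 8.7359) − (95001.27 − 22497.249) / 3237 = 1.84 km.

1.84 km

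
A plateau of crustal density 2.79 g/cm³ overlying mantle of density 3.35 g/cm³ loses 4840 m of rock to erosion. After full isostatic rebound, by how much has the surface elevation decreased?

809 m

Rebound u = e ρ_c/ρ_m = 4840 m × 2.79/3.35 = 4031 m.
Net surface drop = e − u = 4840 m − 4031 m = e (ρ_m − ρ_c)/ρ_m = 809 m.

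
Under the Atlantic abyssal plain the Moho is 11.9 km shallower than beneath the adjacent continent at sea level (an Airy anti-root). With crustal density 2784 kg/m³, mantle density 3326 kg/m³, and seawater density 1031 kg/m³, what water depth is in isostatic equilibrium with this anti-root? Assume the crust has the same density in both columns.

3.68 km

Replacing a thickness d of crust by seawater at the top must be balanced by replacing crust with mantle at the base: d (ρ_c − ρ_w) = a (ρ_m − ρ_c).
d = a (ρ_m − ρ_c)/(ρ_c − ρ_w) = 11.9 km × 542/1753 = 3.68 km.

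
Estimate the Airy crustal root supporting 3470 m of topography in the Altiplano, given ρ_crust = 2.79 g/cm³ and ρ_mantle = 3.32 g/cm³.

Equating mass per unit area of the two columns: the weight of the topography is balanced by the buoyancy of the root, ρ_c h = (ρ_m − ρ_c) r.
r = h · ρ_c / (ρ_m − ρ_c) = 3470 m × 2.79 / (3.32 − 2.79) = 18300 m.

18300 m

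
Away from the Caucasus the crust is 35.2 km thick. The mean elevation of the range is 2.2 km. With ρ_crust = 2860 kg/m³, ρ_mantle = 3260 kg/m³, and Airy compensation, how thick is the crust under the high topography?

53.1 km

Root depth r = h ρ_c / (ρ_m − ρ_c) = 2.2 km × 2860 / 400 = 15.73 km.
Total thickness = T + h + r = 35.2 km + 2.2 km + 15.73 km = 53.1 km.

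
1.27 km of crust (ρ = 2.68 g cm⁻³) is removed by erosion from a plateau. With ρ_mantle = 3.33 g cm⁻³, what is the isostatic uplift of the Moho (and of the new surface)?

1.02 km

Unloading: uplift u = e ρ_c/ρ_m = 1.27 km × 2.68/3.33 = 1.02 km.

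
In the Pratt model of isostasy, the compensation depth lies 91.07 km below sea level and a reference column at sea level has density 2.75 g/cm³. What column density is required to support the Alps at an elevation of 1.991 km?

Pratt balance: ρ_ref D = ρ (D + h).
ρ = ρ_ref D/(D + h) = 2.75 × 91.07 km/(91.07 km + 1.991 km) = 2.69 g/cm³.

2.69 g/cm³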